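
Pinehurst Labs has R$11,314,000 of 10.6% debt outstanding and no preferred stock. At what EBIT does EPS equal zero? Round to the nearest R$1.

R$1,199,284

Annual interest = 10.6% × R$11,314,000 = R$1,199,284.00.
With no preferred dividends, EPS = 0 when EBIT exactly covers interest, so the financial break-even EBIT is R$1,199,284.00.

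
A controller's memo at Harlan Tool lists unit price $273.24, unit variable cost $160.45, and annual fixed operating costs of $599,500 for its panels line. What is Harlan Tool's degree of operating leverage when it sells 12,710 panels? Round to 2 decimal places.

1.72

Total contribution margin = 12,710 × $112.79 = $1,433,560.90.
Operating income = contribution − fixed costs = $1,433,560.90 − $599,500 = $834,060.90.
Degree of operating leverage = $1,433,560.90 / $834,060.90 = 1.7188.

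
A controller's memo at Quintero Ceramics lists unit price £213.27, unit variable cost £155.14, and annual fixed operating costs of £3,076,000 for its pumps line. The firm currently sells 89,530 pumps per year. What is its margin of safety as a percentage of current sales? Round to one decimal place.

Each unit contributes £213.27 − £155.14 = £58.13. Break-even units = £3,076,000 ÷ £58.13 = 52,915.88; break-even revenue = 52,915.88 × £213.27 = £11,285,369.34.
Actual sales revenue = 89,530 × £213.27 = £19,094,063.10.
Margin of safety = (£19,094,063.10 − £11,285,369.34) ÷ £19,094,063.10 = 40.9%.

40.9%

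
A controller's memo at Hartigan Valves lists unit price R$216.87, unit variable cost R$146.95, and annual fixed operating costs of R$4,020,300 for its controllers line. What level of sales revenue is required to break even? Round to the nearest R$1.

R$12,469,715

Contribution margin per unit = R$216.87 − R$146.95 = R$69.92, a CM ratio of R$69.92 ÷ R$216.87 = 0.3224.
Break-even sales = FC ÷ CM ratio = R$4,020,300 × R$216.87 / R$69.92 = R$12,469,715.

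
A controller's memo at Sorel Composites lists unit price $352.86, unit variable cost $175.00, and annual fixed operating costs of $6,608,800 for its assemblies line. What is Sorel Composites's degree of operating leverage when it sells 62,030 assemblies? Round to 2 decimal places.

2.49

Contribution at this volume is 62,030 × $177.86 = $11,032,655.80.
Operating income = contribution − fixed costs = $11,032,655.80 − $6,608,800 = $4,423,855.80.
DOL = contribution ÷ EBIT = $11,032,655.80 ÷ $4,423,855.80 = 2.4939.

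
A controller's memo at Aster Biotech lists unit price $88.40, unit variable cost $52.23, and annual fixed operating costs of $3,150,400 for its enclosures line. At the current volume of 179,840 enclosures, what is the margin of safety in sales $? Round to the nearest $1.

$8,198,233

Contribution margin per unit = $88.40 − $52.23 = $36.17. Break-even units = $3,150,400 ÷ $36.17 = 87,099.81; break-even revenue = 87,099.81 × $88.40 = $7,699,622.89.
Current sales = 179,840 × $88.40 = $15,897,856.00.
Margin of safety = $15,897,856.00 − $7,699,622.89 = $8,198,233.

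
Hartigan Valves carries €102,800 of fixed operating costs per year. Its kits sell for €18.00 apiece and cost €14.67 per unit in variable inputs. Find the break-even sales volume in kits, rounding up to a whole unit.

Contribution margin per unit = €18.00 − €14.67 = €3.33.
Break-even volume = fixed costs ÷ CM per unit = €102,800 ÷ €3.33 = 30,870.87, so 30,871 kits.

30,871 kits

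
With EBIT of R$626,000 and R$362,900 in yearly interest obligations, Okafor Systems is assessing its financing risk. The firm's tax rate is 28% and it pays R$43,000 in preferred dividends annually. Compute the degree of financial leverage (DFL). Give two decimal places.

Annual interest charges come to R$362,900.00.
Preferred dividends grossed up pre-tax: R$43,000 / (1 − 0.28) = R$59,722.22.
DFL = EBIT ÷ [EBIT − I − D_p/(1−t)] = R$626,000 ÷ [R$626,000 − R$362,900.00 − R$59,722.22] = R$626,000 ÷ R$203,377.78 = 3.0780.

3.08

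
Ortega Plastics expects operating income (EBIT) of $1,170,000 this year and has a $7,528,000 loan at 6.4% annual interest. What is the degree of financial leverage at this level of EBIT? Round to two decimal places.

Interest = $481,792.00.
DFL = EBIT ÷ (EBIT − I) = $1,170,000 ÷ ($1,170,000 − $481,792.00) = $1,170,000 ÷ $688,208.00 = 1.7001.

1.70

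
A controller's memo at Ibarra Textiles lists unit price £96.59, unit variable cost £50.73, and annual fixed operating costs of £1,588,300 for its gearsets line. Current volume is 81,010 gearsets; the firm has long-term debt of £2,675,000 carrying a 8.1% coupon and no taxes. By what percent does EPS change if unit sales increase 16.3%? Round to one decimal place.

+31.7%

Contribution at this volume is 81,010 × £45.86 = £3,715,118.60.
Operating income = contribution − fixed costs = £3,715,118.60 − £1,588,300 = £2,126,818.60.
After interest of £216,675.00, pre-tax earnings = £1,910,143.60.
Degree of combined leverage = contribution ÷ (EBIT − I) = £3,715,118.60 ÷ £1,910,143.60 = 1.9449.
%ΔEPS = DCL × %ΔSales = 1.9449 × +16.3% = +31.7%.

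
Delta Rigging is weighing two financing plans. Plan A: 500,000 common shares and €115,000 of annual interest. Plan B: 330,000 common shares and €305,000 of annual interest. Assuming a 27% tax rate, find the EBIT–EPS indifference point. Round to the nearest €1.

€673,824

Set EPS_A = EPS_B: (EBIT − €115,000)(1 − 0.27) ÷ 500,000 = (EBIT − €305,000)(1 − 0.27) ÷ 330,000.
Cancelling (1 − t) and cross-multiplying: 330,000·(EBIT − 115,000) = 500,000·(EBIT − 305,000).
Solving, EBIT = (305,000·500,000 − 115,000·330,000) / (500,000 − 330,000) = 114,550,000,000 / 170,000 = 673,823.53.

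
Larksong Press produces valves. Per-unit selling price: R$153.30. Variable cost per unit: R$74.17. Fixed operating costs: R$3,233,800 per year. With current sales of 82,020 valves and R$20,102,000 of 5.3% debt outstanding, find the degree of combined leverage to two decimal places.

2.96

At 82,020 units, contribution = 82,020 × R$79.13 = R$6,490,242.60.
Operating income = contribution − fixed costs = R$6,490,242.60 − R$3,233,800 = R$3,256,442.60. Interest = R$1,065,406.00.
DOL = R$6,490,242.60 ÷ R$3,256,442.60 = 1.9930; DFL = R$3,256,442.60 ÷ R$2,191,036.60 = 1.4863.
DCL = DOL × DFL = 1.9930 × 1.4863 = 2.9622.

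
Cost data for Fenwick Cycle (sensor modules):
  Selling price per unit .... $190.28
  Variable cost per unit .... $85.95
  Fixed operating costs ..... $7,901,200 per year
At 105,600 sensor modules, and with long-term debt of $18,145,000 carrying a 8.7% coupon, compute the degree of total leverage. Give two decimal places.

7.17

Total contribution margin = 105,600 × $104.33 = $11,017,248.00.
Subtracting fixed costs: EBIT = $11,017,248.00 − $7,901,200 = $3,116,048.00. Interest = $1,578,615.00, so EBIT − I = $1,537,433.00.
Degree of total leverage = total CM / (EBIT − interest) = $11,017,248.00 / $1,537,433.00 = 7.1660.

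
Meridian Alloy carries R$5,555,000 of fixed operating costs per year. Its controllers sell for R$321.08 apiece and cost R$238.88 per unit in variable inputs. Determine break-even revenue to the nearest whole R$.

R$21,698,290

Contribution margin per unit = R$321.08 − R$238.88 = R$82.20, a CM ratio of R$82.20 ÷ R$321.08 = 0.2560.
Break-even revenue = fixed costs × price ÷ CM = R$5,555,000 × R$321.08 ÷ R$82.20 = R$21,698,290.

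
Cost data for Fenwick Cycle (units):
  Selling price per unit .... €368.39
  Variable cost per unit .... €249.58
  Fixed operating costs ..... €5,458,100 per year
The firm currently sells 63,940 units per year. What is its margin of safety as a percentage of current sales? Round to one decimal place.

Each unit contributes €368.39 − €249.58 = €118.81. Break-even units = €5,458,100 ÷ €118.81 = 45,939.74; break-even revenue = 45,939.74 × €368.39 = €16,923,739.24.
Actual sales revenue = 63,940 × €368.39 = €23,554,856.60.
Margin of safety = (€23,554,856.60 − €16,923,739.24) ÷ €23,554,856.60 = 28.2%.

28.2%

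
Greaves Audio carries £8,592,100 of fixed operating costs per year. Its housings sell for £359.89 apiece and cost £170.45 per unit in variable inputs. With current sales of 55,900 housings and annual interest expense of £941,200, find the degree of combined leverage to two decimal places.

At 55,900 units, contribution = 55,900 × £189.44 = £10,589,696.00.
Operating income = contribution − fixed costs = £10,589,696.00 − £8,592,100 = £1,997,596.00. Interest = £941,200.00.
DOL = £10,589,696.00 ÷ £1,997,596.00 = 5.3012; DFL = £1,997,596.00 ÷ £1,056,396.00 = 1.8910.
Combined leverage = 5.3012 × 1.8910 = 10.0246.

10.02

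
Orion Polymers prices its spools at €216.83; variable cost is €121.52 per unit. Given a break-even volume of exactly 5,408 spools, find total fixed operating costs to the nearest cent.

€515,436.48

Each unit contributes €216.83 − €121.52 = €95.31.
Since BE = FC / CM, FC = 5,408 × €95.31 = €515,436.48.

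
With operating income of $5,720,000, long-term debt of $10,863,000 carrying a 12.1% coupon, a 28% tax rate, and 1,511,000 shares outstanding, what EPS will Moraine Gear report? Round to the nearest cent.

$2.10

Pre-tax income = $5,720,000 − $1,314,423.00 = $4,405,577.00.
After tax at 28%: net income = $4,405,577.00 × 0.72 = $3,172,015.44.
EPS = $3,172,015.44 ÷ 1,511,000 = $2.10.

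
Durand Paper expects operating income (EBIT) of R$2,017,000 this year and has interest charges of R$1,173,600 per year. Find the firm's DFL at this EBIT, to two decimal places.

2.39

Interest = R$1,173,600.00.
Degree of financial leverage = EBIT / (EBIT − interest) = R$2,017,000 / R$843,400.00 = 2.3915.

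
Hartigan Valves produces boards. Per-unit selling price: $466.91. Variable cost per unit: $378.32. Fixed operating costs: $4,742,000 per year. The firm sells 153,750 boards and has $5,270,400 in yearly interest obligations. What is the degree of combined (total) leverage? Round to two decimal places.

3.77

Contribution at this volume is 153,750 × $88.59 = $13,620,712.50.
Subtracting fixed costs: EBIT = $13,620,712.50 − $4,742,000 = $8,878,712.50. Interest = $5,270,400.00, so EBIT − I = $3,608,312.50.
DCL = contribution ÷ (EBIT − I) = $13,620,712.50 ÷ $3,608,312.50 = 3.7748.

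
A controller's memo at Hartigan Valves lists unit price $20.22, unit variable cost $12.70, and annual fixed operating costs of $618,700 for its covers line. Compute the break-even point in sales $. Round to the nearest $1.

CM per unit = $20.22 − $12.70 = $7.52; CM ratio = $7.52 / $20.22 = 0.3719.
Break-even sales = FC ÷ CM ratio = $618,700 × $20.22 / $7.52 = $1,663,579.

$1,663,579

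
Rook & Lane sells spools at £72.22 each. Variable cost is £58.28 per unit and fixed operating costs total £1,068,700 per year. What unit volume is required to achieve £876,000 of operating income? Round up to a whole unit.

139,506 spools

Each unit contributes £72.22 − £58.28 = £13.94.
Units = (FC + target) / CM = (£1,068,700 + £876,000) / £13.94 = 139,505.02, so 139,506 spools.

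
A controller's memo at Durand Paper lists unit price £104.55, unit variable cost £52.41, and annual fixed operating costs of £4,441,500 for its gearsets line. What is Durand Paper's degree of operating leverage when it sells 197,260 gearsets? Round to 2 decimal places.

At 197,260 units, contribution = 197,260 × £52.14 = £10,285,136.40.
Operating income = contribution − fixed costs = £10,285,136.40 − £4,441,500 = £5,843,636.40.
DOL = contribution ÷ EBIT = £10,285,136.40 ÷ £5,843,636.40 = 1.7601.

1.76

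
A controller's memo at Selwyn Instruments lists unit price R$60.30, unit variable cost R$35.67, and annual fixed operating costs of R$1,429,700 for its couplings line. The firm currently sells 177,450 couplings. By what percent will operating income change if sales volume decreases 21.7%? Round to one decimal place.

-32.2%

At 177,450 units, contribution = 177,450 × R$24.63 = R$4,370,593.50.
EBIT = R$4,370,593.50 − R$1,429,700 = R$2,940,893.50.
So DOL = total CM / EBIT = R$4,370,593.50 / R$2,940,893.50 = 1.4861.
%ΔEBIT = DOL × %ΔSales = 1.4861 × -21.7% = -32.2%.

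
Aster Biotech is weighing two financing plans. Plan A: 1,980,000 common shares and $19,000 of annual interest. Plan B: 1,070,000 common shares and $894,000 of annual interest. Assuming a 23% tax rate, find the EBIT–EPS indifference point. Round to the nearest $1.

$1,922,846

At indifference, (EBIT − 19,000)(1 − t)/1,980,000 = (EBIT − 894,000)(1 − t)/1,070,000.
The (1 − t) factor cancels: (EBIT − 19,000) × 1,070,000 = (EBIT − 894,000) × 1,980,000.
Solving, EBIT = (894,000·1,980,000 − 19,000·1,070,000) / (1,980,000 − 1,070,000) = 1,749,790,000,000 / 910,000 = 1,922,846.15.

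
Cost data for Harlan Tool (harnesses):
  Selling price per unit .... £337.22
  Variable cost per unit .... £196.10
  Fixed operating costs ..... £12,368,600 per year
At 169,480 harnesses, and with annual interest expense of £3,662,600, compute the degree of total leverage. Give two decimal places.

Contribution at this volume is 169,480 × £141.12 = £23,917,017.60.
EBIT = £23,917,017.60 − £12,368,600 = £11,548,417.60. Interest = £3,662,600.00, so EBIT − I = £7,885,817.60.
DCL = contribution ÷ (EBIT − I) = £23,917,017.60 ÷ £7,885,817.60 = 3.0329.

3.03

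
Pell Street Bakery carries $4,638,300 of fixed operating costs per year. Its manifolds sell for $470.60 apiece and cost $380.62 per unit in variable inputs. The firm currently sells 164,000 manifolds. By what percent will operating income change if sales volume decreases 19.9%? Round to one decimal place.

-29.0%

At 164,000 units, contribution = 164,000 × $89.98 = $14,756,720.00.
Operating income = contribution − fixed costs = $14,756,720.00 − $4,638,300 = $10,118,420.00.
So DOL = total CM / EBIT = $14,756,720.00 / $10,118,420.00 = 1.4584.
So EBIT moves 1.4584 × (-19.9%) = -29.0%.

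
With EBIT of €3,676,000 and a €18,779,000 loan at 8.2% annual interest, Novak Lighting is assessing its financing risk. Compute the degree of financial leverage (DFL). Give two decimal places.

1.72

Annual interest charges come to €1,539,878.00.
Degree of financial leverage = EBIT / (EBIT − interest) = €3,676,000 / €2,136,122.00 = 1.7209.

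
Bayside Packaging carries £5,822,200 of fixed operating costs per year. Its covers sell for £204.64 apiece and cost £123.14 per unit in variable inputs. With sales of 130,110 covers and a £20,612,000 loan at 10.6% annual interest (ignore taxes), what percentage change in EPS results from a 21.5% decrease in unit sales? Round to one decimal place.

At 130,110 units, contribution = 130,110 × £81.50 = £10,603,965.00.
Subtracting fixed costs: EBIT = £10,603,965.00 − £5,822,200 = £4,781,765.00.
Interest = £2,184,872.00, so EBIT − I = £2,596,893.00.
DCL = total CM / (EBIT − I) = £10,603,965.00 / £2,596,893.00 = 4.0833.
%ΔEPS = DCL × %ΔSales = 4.0833 × -21.5% = -87.8%.

-87.8%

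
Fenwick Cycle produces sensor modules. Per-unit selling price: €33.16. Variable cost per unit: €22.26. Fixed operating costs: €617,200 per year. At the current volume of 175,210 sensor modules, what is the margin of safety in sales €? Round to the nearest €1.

€3,932,317

Unit CM = price − variable cost = €33.16 − €22.26 = €10.90. Break-even units = €617,200 ÷ €10.90 = 56,623.85; break-even revenue = 56,623.85 × €33.16 = €1,877,646.97.
Current sales = 175,210 × €33.16 = €5,809,963.60.
Margin of safety = €5,809,963.60 − €1,877,646.97 = €3,932,317.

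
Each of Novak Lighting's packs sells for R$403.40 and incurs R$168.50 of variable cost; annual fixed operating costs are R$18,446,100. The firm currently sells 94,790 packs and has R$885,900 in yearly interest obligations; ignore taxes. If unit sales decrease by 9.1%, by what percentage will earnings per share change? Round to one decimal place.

Total contribution margin = 94,790 × R$234.90 = R$22,266,171.00.
Subtracting fixed costs: EBIT = R$22,266,171.00 − R$18,446,100 = R$3,820,071.00.
Interest = R$885,900.00, so EBIT − I = R$2,934,171.00.
Degree of combined leverage = contribution ÷ (EBIT − I) = R$22,266,171.00 ÷ R$2,934,171.00 = 7.5886.
%ΔEPS = DCL × %ΔSales = 7.5886 × -9.1% = -69.1%.

-69.1%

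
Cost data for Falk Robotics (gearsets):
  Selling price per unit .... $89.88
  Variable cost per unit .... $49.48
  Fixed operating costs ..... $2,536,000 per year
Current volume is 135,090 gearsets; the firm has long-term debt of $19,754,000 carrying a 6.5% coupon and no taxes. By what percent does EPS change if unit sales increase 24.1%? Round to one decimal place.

+80.3%

Total contribution margin = 135,090 × $40.40 = $5,457,636.00.
EBIT = $5,457,636.00 − $2,536,000 = $2,921,636.00.
After interest of $1,284,010.00, pre-tax earnings = $1,637,626.00.
DCL = total CM / (EBIT − I) = $5,457,636.00 / $1,637,626.00 = 3.3327.
EPS therefore changes by 3.3327 × (+24.1%) = +80.3%.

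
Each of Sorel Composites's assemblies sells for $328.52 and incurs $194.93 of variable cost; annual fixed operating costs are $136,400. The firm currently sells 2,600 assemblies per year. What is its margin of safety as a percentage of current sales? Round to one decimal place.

60.7%

Each unit contributes $328.52 − $194.93 = $133.59. Break-even units = $136,400 ÷ $133.59 = 1,021.03; break-even revenue = 1,021.03 × $328.52 = $335,430.26.
Actual sales revenue = 2,600 × $328.52 = $854,152.00.
Margin of safety = ($854,152.00 − $335,430.26) ÷ $854,152.00 = 60.7%.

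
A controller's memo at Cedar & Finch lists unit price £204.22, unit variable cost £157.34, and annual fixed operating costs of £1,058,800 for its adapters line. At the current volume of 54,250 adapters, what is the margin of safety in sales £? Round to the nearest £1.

£6,466,560

Contribution margin per unit = £204.22 − £157.34 = £46.88. Break-even units = £1,058,800 ÷ £46.88 = 22,585.32; break-even revenue = 22,585.32 × £204.22 = £4,612,374.91.
Current sales = 54,250 × £204.22 = £11,078,935.00.
Margin of safety = £11,078,935.00 − £4,612,374.91 = £6,466,560.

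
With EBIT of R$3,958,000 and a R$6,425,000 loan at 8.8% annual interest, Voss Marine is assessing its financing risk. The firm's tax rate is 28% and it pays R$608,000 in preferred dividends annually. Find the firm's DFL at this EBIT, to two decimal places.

1.55

Interest = R$565,400.00.
Pre-tax preferred-dividend burden = R$608,000 ÷ (1 − 0.28) = R$844,444.44.
DFL = EBIT ÷ [EBIT − I − D_p/(1−t)] = R$3,958,000 ÷ [R$3,958,000 − R$565,400.00 − R$844,444.44] = R$3,958,000 ÷ R$2,548,155.56 = 1.5533.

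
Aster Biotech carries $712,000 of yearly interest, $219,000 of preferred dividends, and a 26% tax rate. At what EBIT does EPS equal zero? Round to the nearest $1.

Grossing the preferred dividend up to pre-tax terms: $219,000 / (1 − 0.26) = $295,945.95.
EPS = 0 when EBIT covers interest plus the pre-tax preferred burden: $712,000 + $295,945.95 = $1,007,945.95.

$1,007,946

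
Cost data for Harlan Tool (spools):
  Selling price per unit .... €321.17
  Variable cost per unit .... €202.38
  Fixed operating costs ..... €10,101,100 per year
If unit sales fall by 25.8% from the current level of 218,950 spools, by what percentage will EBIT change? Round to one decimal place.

-42.2%

At 218,950 units, contribution = 218,950 × €118.79 = €26,009,070.50.
Operating income = contribution − fixed costs = €26,009,070.50 − €10,101,100 = €15,907,970.50.
Degree of operating leverage = €26,009,070.50 / €15,907,970.50 = 1.6350.
So EBIT moves 1.6350 × (-25.8%) = -42.2%.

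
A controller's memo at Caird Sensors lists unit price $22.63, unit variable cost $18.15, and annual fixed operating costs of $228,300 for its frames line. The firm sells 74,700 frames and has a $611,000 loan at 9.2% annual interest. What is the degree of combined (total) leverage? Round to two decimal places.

At 74,700 units, contribution = 74,700 × $4.48 = $334,656.00.
EBIT = $334,656.00 − $228,300 = $106,356.00. Interest = $56,212.00.
DOL = $334,656.00 ÷ $106,356.00 = 3.1466; DFL = $106,356.00 ÷ $50,144.00 = 2.1210.
Combined leverage = 3.1466 × 2.1210 = 6.6739.

6.67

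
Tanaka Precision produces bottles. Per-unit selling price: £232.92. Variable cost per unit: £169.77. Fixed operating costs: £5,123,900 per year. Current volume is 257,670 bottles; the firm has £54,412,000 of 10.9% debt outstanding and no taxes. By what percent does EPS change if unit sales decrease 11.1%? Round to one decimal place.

-34.6%

Total contribution margin = 257,670 × £63.15 = £16,271,860.50.
EBIT = £16,271,860.50 − £5,123,900 = £11,147,960.50.
Interest = £5,930,908.00, so EBIT − I = £5,217,052.50.
Degree of combined leverage = contribution ÷ (EBIT − I) = £16,271,860.50 ÷ £5,217,052.50 = 3.1190.
%ΔEPS = DCL × %ΔSales = 3.1190 × -11.1% = -34.6%.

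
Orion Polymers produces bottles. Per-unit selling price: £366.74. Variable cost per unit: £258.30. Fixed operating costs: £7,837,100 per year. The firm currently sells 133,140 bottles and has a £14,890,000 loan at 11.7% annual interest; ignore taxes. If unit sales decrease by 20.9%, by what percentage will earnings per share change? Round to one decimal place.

Total contribution margin = 133,140 × £108.44 = £14,437,701.60.
EBIT = £14,437,701.60 − £7,837,100 = £6,600,601.60.
Interest = £1,742,130.00, so EBIT − I = £4,858,471.60.
DCL = total CM / (EBIT − I) = £14,437,701.60 / £4,858,471.60 = 2.9717.
%ΔEPS = DCL × %ΔSales = 2.9717 × -20.9% = -62.1%.

-62.1%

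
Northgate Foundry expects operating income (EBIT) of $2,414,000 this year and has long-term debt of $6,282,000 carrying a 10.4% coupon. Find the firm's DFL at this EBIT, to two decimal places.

Annual interest charges come to $653,328.00.
DFL = EBIT ÷ (EBIT − I) = $2,414,000 ÷ ($2,414,000 − $653,328.00) = $2,414,000 ÷ $1,760,672.00 = 1.3711.

1.37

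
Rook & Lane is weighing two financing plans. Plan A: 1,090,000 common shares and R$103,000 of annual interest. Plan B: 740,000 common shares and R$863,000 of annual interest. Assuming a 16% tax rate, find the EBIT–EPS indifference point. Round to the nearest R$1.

R$2,469,857

Set EPS_A = EPS_B: (EBIT − R$103,000)(1 − 0.16) ÷ 1,090,000 = (EBIT − R$863,000)(1 − 0.16) ÷ 740,000.
The (1 − t) factor cancels: (EBIT − 103,000) × 740,000 = (EBIT − 863,000) × 1,090,000.
EBIT × (1,090,000 − 740,000) = 863,000 × 1,090,000 − 103,000 × 740,000 = 864,450,000,000, so EBIT = 864,450,000,000 ÷ 350,000 = 2,469,857.14.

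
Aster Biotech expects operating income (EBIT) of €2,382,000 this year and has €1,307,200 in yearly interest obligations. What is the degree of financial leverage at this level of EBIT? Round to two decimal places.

Annual interest charges come to €1,307,200.00.
DFL = EBIT ÷ (EBIT − I) = €2,382,000 ÷ (€2,382,000 − €1,307,200.00) = €2,382,000 ÷ €1,074,800.00 = 2.2162.

2.22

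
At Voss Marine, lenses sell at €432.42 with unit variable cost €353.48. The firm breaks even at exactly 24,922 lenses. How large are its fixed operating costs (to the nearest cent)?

€1,967,342.68

Contribution margin per unit = €432.42 − €353.48 = €78.94.
Since BE = FC / CM, FC = 24,922 × €78.94 = €1,967,342.68.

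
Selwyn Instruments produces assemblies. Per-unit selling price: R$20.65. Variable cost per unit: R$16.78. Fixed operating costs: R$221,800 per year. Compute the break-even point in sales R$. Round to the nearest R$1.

CM per unit = R$20.65 − R$16.78 = R$3.87; CM ratio = R$3.87 / R$20.65 = 0.1874.
Break-even sales = FC ÷ CM ratio = R$221,800 × R$20.65 / R$3.87 = R$1,183,506.

R$1,183,506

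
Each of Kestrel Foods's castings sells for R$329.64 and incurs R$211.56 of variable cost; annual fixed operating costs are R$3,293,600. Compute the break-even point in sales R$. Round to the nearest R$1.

CM per unit = R$329.64 − R$211.56 = R$118.08; CM ratio = R$118.08 / R$329.64 = 0.3582.
Break-even sales = FC ÷ CM ratio = R$3,293,600 × R$329.64 / R$118.08 = R$9,194,633.

R$9,194,633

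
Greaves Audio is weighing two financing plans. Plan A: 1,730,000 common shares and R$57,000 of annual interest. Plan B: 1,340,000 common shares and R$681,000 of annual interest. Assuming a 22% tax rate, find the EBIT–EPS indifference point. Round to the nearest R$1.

R$2,825,000

Set EPS_A = EPS_B: (EBIT − R$57,000)(1 − 0.22) ÷ 1,730,000 = (EBIT − R$681,000)(1 − 0.22) ÷ 1,340,000.
The (1 − t) factor cancels: (EBIT − 57,000) × 1,340,000 = (EBIT − 681,000) × 1,730,000.
Solving, EBIT = (681,000·1,730,000 − 57,000·1,340,000) / (1,730,000 − 1,340,000) = 1,101,750,000,000 / 390,000 = 2,825,000.00.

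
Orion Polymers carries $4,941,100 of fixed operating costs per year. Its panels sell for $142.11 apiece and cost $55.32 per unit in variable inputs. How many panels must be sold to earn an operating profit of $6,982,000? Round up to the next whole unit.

Unit CM = price − variable cost = $142.11 − $55.32 = $86.79.
Required volume = (fixed costs + target profit) ÷ CM = ($4,941,100 + $6,982,000) ÷ $86.79 = 137,378.73, so 137,379 panels.

137,379 panels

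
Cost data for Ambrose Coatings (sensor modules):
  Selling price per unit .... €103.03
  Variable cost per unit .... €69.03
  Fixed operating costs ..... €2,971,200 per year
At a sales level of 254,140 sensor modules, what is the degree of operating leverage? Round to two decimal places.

Total contribution margin = 254,140 × €34.00 = €8,640,760.00.
EBIT = €8,640,760.00 − €2,971,200 = €5,669,560.00.
Degree of operating leverage = €8,640,760.00 / €5,669,560.00 = 1.5241.

1.52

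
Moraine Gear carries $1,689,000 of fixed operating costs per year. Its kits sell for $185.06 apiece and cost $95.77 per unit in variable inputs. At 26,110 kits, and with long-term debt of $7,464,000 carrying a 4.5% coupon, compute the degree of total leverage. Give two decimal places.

7.61

At 26,110 units, contribution = 26,110 × $89.29 = $2,331,361.90.
Operating income = contribution − fixed costs = $2,331,361.90 − $1,689,000 = $642,361.90. Interest = $335,880.00, so EBIT − I = $306,481.90.
DCL = contribution ÷ (EBIT − I) = $2,331,361.90 ÷ $306,481.90 = 7.6069.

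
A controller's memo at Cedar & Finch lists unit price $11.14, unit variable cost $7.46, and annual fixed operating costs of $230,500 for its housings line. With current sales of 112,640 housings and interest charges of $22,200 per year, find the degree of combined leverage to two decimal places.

2.56

Total contribution margin = 112,640 × $3.68 = $414,515.20.
Subtracting fixed costs: EBIT = $414,515.20 − $230,500 = $184,015.20. Interest = $22,200.00.
DOL = $414,515.20 ÷ $184,015.20 = 2.2526; DFL = $184,015.20 ÷ $161,815.20 = 1.1372.
DCL = DOL × DFL = 2.2526 × 1.1372 = 2.5617.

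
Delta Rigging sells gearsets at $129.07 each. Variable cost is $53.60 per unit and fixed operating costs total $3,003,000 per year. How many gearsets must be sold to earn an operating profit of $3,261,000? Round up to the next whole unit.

83,000 gearsets

Unit CM = price − variable cost = $129.07 − $53.60 = $75.47.
Required volume = (fixed costs + target profit) ÷ CM = ($3,003,000 + $3,261,000) ÷ $75.47 = 82,999.87, so 83,000 gearsets.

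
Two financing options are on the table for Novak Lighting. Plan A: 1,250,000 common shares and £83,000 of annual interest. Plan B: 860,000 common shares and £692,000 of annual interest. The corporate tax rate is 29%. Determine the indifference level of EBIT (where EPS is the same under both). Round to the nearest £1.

At indifference, (EBIT − 83,000)(1 − t)/1,250,000 = (EBIT − 692,000)(1 − t)/860,000.
The (1 − t) factor cancels: (EBIT − 83,000) × 860,000 = (EBIT − 692,000) × 1,250,000.
EBIT × (1,250,000 − 860,000) = 692,000 × 1,250,000 − 83,000 × 860,000 = 793,620,000,000, so EBIT = 793,620,000,000 ÷ 390,000 = 2,034,923.08.

£2,034,923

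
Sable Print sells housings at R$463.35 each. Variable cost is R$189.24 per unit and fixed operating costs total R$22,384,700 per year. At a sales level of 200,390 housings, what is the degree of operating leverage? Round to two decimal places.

1.69

Contribution at this volume is 200,390 × R$274.11 = R$54,928,902.90.
EBIT = R$54,928,902.90 − R$22,384,700 = R$32,544,202.90.
So DOL = total CM / EBIT = R$54,928,902.90 / R$32,544,202.90 = 1.6878.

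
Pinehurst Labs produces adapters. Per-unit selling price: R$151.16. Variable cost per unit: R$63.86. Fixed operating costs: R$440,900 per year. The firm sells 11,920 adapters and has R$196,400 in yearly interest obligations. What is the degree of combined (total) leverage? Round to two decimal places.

Contribution at this volume is 11,920 × R$87.30 = R$1,040,616.00.
Operating income = contribution − fixed costs = R$1,040,616.00 − R$440,900 = R$599,716.00. Interest = R$196,400.00, so EBIT − I = R$403,316.00.
DCL = contribution ÷ (EBIT − I) = R$1,040,616.00 ÷ R$403,316.00 = 2.5802.

2.58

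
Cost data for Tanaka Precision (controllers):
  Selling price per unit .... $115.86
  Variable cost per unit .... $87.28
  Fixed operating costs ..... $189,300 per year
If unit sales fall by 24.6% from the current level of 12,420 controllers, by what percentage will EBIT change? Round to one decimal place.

-52.7%

Contribution at this volume is 12,420 × $28.58 = $354,963.60.
Subtracting fixed costs: EBIT = $354,963.60 − $189,300 = $165,663.60.
DOL = contribution ÷ EBIT = $354,963.60 ÷ $165,663.60 = 2.1427.
So EBIT moves 2.1427 × (-24.6%) = -52.7%.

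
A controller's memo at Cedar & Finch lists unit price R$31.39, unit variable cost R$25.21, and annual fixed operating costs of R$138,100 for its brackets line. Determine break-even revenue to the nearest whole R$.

Contribution margin per unit = R$31.39 − R$25.21 = R$6.18, a CM ratio of R$6.18 ÷ R$31.39 = 0.1969.
Break-even revenue = fixed costs × price ÷ CM = R$138,100 × R$31.39 ÷ R$6.18 = R$701,450.

R$701,450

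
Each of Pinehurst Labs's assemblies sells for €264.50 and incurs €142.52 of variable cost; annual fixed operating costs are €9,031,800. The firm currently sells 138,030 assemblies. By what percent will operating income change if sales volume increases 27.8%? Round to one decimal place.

At 138,030 units, contribution = 138,030 × €121.98 = €16,836,899.40.
EBIT = €16,836,899.40 − €9,031,800 = €7,805,099.40.
Degree of operating leverage = €16,836,899.40 / €7,805,099.40 = 2.1572.
%ΔEBIT = DOL × %ΔSales = 2.1572 × +27.8% = +60.0%.

+60.0%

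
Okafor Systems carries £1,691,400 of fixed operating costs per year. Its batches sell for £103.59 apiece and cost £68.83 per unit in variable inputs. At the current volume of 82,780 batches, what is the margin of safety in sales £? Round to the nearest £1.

Contribution margin per unit = £103.59 − £68.83 = £34.76. Break-even units = £1,691,400 ÷ £34.76 = 48,659.38; break-even revenue = 48,659.38 × £103.59 = £5,040,625.03.
Current sales = 82,780 × £103.59 = £8,575,180.20.
Margin of safety = £8,575,180.20 − £5,040,625.03 = £3,534,555.

£3,534,555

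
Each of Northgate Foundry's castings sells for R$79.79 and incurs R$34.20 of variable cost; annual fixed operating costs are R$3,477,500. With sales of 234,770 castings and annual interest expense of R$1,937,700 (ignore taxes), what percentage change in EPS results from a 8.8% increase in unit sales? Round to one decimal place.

Contribution at this volume is 234,770 × R$45.59 = R$10,703,164.30.
Operating income = contribution − fixed costs = R$10,703,164.30 − R$3,477,500 = R$7,225,664.30.
After interest of R$1,937,700.00, pre-tax earnings = R$5,287,964.30.
Degree of combined leverage = contribution ÷ (EBIT − I) = R$10,703,164.30 ÷ R$5,287,964.30 = 2.0241.
%ΔEPS = DCL × %ΔSales = 2.0241 × +8.8% = +17.8%.

+17.8%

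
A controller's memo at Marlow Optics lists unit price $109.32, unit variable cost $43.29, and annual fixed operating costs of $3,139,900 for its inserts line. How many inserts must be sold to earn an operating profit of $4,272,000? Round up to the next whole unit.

Contribution margin per unit = $109.32 − $43.29 = $66.03.
Required volume = (fixed costs + target profit) ÷ CM = ($3,139,900 + $4,272,000) ÷ $66.03 = 112,250.49, so 112,251 inserts.

112,251 inserts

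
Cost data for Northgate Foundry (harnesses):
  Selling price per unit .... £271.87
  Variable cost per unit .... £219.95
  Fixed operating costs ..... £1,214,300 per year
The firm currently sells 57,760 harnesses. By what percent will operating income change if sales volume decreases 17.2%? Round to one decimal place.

Contribution at this volume is 57,760 × £51.92 = £2,998,899.20.
Operating income = contribution − fixed costs = £2,998,899.20 − £1,214,300 = £1,784,599.20.
So DOL = total CM / EBIT = £2,998,899.20 / £1,784,599.20 = 1.6804.
Operating income changes by 1.6804 × -17.2% = -28.9%.

-28.9%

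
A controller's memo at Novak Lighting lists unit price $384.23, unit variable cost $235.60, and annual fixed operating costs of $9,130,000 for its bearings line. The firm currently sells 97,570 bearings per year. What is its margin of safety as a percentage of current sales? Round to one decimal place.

Each unit contributes $384.23 − $235.60 = $148.63. Break-even units = $9,130,000 ÷ $148.63 = 61,427.71; break-even revenue = 61,427.71 × $384.23 = $23,602,367.62.
Actual sales revenue = 97,570 × $384.23 = $37,489,321.10.
Margin of safety = ($37,489,321.10 − $23,602,367.62) ÷ $37,489,321.10 = 37.0%.

37.0%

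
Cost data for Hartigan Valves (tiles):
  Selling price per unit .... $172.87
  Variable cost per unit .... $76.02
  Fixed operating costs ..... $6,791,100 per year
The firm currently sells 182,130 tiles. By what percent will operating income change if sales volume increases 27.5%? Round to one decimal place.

Total contribution margin = 182,130 × $96.85 = $17,639,290.50.
Operating income = contribution − fixed costs = $17,639,290.50 − $6,791,100 = $10,848,190.50.
So DOL = total CM / EBIT = $17,639,290.50 / $10,848,190.50 = 1.6260.
Operating income changes by 1.6260 × +27.5% = +44.7%.

+44.7%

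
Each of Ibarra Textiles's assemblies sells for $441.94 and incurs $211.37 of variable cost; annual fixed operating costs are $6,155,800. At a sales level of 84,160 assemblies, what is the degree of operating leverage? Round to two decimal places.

1.46

At 84,160 units, contribution = 84,160 × $230.57 = $19,404,771.20.
Subtracting fixed costs: EBIT = $19,404,771.20 − $6,155,800 = $13,248,971.20.
DOL = contribution ÷ EBIT = $19,404,771.20 ÷ $13,248,971.20 = 1.4646.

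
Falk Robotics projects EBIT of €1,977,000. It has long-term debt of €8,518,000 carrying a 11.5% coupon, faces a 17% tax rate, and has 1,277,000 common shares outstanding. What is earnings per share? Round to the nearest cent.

€0.65

Pre-tax income = €1,977,000 − €979,570.00 = €997,430.00.
Net income = €997,430.00 × (1 − 0.17) = €827,866.90.
Per share: €827,866.90 / 1,277,000 shares = €0.65.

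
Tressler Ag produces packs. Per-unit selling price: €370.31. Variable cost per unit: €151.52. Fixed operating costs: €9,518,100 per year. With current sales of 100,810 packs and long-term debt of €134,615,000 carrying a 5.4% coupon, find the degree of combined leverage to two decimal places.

Contribution at this volume is 100,810 × €218.79 = €22,056,219.90.
Subtracting fixed costs: EBIT = €22,056,219.90 − €9,518,100 = €12,538,119.90. Interest = €7,269,210.00, so EBIT − I = €5,268,909.90.
DCL = contribution ÷ (EBIT − I) = €22,056,219.90 ÷ €5,268,909.90 = 4.1861.

4.19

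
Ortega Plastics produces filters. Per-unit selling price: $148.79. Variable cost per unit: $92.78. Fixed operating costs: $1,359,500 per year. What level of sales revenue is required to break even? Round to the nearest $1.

CM per unit = $148.79 − $92.78 = $56.01; CM ratio = $56.01 / $148.79 = 0.3764.
Break-even sales = FC ÷ CM ratio = $1,359,500 × $148.79 / $56.01 = $3,611,498.

$3,611,498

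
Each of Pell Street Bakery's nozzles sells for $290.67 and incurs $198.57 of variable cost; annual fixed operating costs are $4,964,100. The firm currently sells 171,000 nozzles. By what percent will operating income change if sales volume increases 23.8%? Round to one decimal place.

+34.8%

Total contribution margin = 171,000 × $92.10 = $15,749,100.00.
EBIT = $15,749,100.00 − $4,964,100 = $10,785,000.00.
DOL = contribution ÷ EBIT = $15,749,100.00 ÷ $10,785,000.00 = 1.4603.
So EBIT moves 1.4603 × (+23.8%) = +34.8%.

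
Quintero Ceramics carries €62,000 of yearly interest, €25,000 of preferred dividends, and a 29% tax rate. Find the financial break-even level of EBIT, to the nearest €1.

Preferred dividends are paid after tax, so their pre-tax equivalent is €25,000 ÷ (1 − 0.29) = €35,211.27.
Financial break-even EBIT = interest + D_p ÷ (1 − t) = €62,000 + €35,211.27 = €97,211.27.

€97,211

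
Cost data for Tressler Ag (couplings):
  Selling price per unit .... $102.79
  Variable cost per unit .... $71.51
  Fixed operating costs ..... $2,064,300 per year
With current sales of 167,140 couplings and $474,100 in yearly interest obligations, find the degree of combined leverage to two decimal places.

Contribution at this volume is 167,140 × $31.28 = $5,228,139.20.
Subtracting fixed costs: EBIT = $5,228,139.20 − $2,064,300 = $3,163,839.20. Interest = $474,100.00.
DOL = $5,228,139.20 ÷ $3,163,839.20 = 1.6525; DFL = $3,163,839.20 ÷ $2,689,739.20 = 1.1763.
Combined leverage = 1.6525 × 1.1763 = 1.9438.

1.94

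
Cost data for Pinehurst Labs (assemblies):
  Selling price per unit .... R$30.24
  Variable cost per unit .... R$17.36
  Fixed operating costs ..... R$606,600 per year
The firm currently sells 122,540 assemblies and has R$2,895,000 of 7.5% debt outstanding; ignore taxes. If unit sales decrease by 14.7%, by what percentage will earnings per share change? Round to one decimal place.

Contribution at this volume is 122,540 × R$12.88 = R$1,578,315.20.
EBIT = R$1,578,315.20 − R$606,600 = R$971,715.20.
Interest = R$217,125.00, so EBIT − I = R$754,590.20.
DCL = total CM / (EBIT − I) = R$1,578,315.20 / R$754,590.20 = 2.0916.
EPS therefore changes by 2.0916 × (-14.7%) = -30.7%.

-30.7%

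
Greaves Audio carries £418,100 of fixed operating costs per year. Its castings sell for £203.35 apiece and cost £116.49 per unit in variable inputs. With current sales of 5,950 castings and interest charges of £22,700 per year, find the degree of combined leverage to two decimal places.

Contribution at this volume is 5,950 × £86.86 = £516,817.00.
EBIT = £516,817.00 − £418,100 = £98,717.00. Interest = £22,700.00, so EBIT − I = £76,017.00.
Degree of total leverage = total CM / (EBIT − interest) = £516,817.00 / £76,017.00 = 6.7987.

6.80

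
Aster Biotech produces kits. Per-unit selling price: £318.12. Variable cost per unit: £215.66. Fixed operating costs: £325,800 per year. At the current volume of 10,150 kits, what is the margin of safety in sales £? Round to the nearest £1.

£2,217,367

Contribution margin per unit = £318.12 − £215.66 = £102.46. Break-even units = £325,800 ÷ £102.46 = 3,179.78; break-even revenue = 3,179.78 × £318.12 = £1,011,550.81.
Current sales = 10,150 × £318.12 = £3,228,918.00.
Margin of safety = £3,228,918.00 − £1,011,550.81 = £2,217,367.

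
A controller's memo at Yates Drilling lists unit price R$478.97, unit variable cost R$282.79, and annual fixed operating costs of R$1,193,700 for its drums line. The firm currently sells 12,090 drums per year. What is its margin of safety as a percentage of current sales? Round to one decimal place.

Unit CM = price − variable cost = R$478.97 − R$282.79 = R$196.18. Break-even units = R$1,193,700 ÷ R$196.18 = 6,084.72; break-even revenue = 6,084.72 × R$478.97 = R$2,914,397.44.
Actual sales revenue = 12,090 × R$478.97 = R$5,790,747.30.
Margin of safety = (R$5,790,747.30 − R$2,914,397.44) ÷ R$5,790,747.30 = 49.7%.

49.7%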